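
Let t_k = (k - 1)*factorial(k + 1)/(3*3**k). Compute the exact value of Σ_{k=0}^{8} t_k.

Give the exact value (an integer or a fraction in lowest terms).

Σ = 44557/243

Step 1: r(k) = k*(k + 2)/(3*(k - 1)).
So A=k/3 + 2/3 and B=1, with C=k - 1.
Set up (k/3 + 2/3)·f(k+1) − (1)·f(k) − (k - 1) = 0.
Degrees (1,0,1) ⇒ d ≤ 0.
Solve for f: f(k) = 3 (degree 0 ≤ 0).
R(k) = B(k−1)·f(k)/C(k) = 3/(k - 1); s_k = R·t_k = factorial(k + 1)/3**k.
Check: Δs_k = (k - 1)*factorial(k + 1)/(3*3**k). ✓
Σ_(k=0)^(8) t_k = s_(9) − s_(0) = 44800/243 − (1) = 44557/243.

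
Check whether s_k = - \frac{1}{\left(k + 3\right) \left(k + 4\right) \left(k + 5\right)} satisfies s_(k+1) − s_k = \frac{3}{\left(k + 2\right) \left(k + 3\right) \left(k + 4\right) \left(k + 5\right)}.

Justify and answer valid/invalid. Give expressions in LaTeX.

s_(k+1) = -1/((k + 4)*(k + 5)*(k + 6))
s_(k+1) − s_k = 3/((k + 3)*(k + 4)*(k + 5)*(k + 6))
(s_(k+1) − s_k) − t_k = -12/((k + 2)*(k + 3)*(k + 4)*(k + 5)*(k + 6))

Invalid: residual - \frac{12}{k^{5} + 20 k^{4} + 155 k^{3} + 580 k^{2} + 1044 k + 720} ≠ 0.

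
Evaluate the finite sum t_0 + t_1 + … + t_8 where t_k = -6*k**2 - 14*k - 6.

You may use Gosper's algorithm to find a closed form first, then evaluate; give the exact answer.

Compute t_(k+1)/t_k: get (3*k**2 + 13*k + 13)/(3*k**2 + 7*k + 3).
A = 1, B = 1, C = k**2 + 7*k/3 + 1.
f must satisfy (1)·f(k+1) − (1)·f(k) = k**2 + 7*k/3 + 1.
From deg A=0, deg B=0, deg C=2: d=3.
Coefficient equations give f(k) = k**2*(k + 2)/3.
Get s_k = R·t_k = 2*k**2*(-k - 2) with R(k) = B(k−1)f(k)/C(k) = k**2*(k + 2)/(3*k**2 + 7*k + 3).
Δs = -6*k**2 - 14*k - 6, as required.
Telescoping: Σ = s_(9) − s_(0) = -1782 − (0) = -1782.

Σ = -1782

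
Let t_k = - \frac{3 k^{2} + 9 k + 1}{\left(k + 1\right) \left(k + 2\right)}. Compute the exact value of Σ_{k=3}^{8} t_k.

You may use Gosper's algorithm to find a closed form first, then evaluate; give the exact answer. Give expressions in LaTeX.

r(k) = (k + 1)*(9*k + 3*(k + 1)**2 + 10)/((k + 3)*(3*k**2 + 9*k + 1)) after simplifying.
Normal form (A,B,C) = (k + 1, k + 3, k**2 + 3*k + 1/3).
Need (k + 1)·f(k+1) − (k + 2)·f(k) = k**2 + 3*k + 1/3.
d = 2 from the (1,1,2) case.
A polynomial solution: f(k) = k*(3*k - 2)/3.
Then R = B(k−1)f/C = k*(k + 2)*(3*k - 2)/(3*k**2 + 9*k + 1), so s_k = R(k)·t_k = k*(2 - 3*k)/(k + 1).
Δs = (-3*k**2 - 9*k - 1)/(k**2 + 3*k + 2), as required.
Telescoping: Σ = s_(9) − s_(3) = -45/2 − (-21/4) = -69/4.

Σ = -69/4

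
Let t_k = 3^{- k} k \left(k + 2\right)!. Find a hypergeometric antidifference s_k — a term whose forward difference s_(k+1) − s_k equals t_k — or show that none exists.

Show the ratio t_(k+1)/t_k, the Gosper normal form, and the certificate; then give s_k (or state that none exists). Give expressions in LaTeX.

Step 1: r(k) = (k + 1)*(k + 3)/(3*k).
So A=k/3 + 1 and B=1, with C=k.
Need (k/3 + 1)·f(k+1) − (1)·f(k) = k.
d = 0 from the (1,0,1) case.
Solve for f: f(k) = 3 (degree 0 ≤ 0).
Then R = B(k−1)f/C = 3/k, so s_k = R(k)·t_k = 3**(1 - k)*factorial(k + 2).
Verify: k*factorial(k + 2)/3**k matches t_k.

s_k = 3^{1 - k} \left(k + 2\right)!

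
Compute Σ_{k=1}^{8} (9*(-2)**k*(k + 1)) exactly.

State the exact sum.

r(k) = 2*(-k - 2)/(k + 1) after simplifying.
Take A(k)=-2, B(k)=1, C(k)=k + 1.
Solve (-2)·f(k+1) − (1)·f(k) = k + 1.
Degrees (0,0,1) ⇒ d ≤ 1.
Match coefficients ⇒ f(k) = -(3*k + 1)/9.
R(k) = B(k−1)·f(k)/C(k) = -(3*k + 1)/(9*(k + 1)); s_k = R·t_k = (-2)**k*(-3*k - 1).
Verify: 9*(-2)**k*(k + 1) matches t_k.
Sum = s_(9) − s_(1); s_(9) = 14336, s_(1) = 8 ⇒ 14328.

Σ = 14328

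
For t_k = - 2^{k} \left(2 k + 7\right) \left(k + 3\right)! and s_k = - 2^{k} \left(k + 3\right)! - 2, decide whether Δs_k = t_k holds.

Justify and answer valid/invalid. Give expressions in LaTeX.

s_(k+1) = -2**(k + 1)*factorial(k + 4) - 2
s_(k+1) − s_k = -2**k*(2*k + 7)*factorial(k + 3)
(s_(k+1) − s_k) − t_k = 0

valid; difference matches t_k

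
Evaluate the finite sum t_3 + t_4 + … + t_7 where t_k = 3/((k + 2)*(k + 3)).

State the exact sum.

Σ = 3/10

Ratio r(k) = (k + 2)/(k + 4).
Normal form (A,B,C) = (k + 2, k + 4, 1).
Need (k + 2)·f(k+1) − (k + 3)·f(k) = 1.
d = 1 from the (1,1,0) case.
A polynomial solution: f(k) = k/2.
R(k) = B(k−1)·f(k)/C(k) = k*(k + 3)/2; s_k = R·t_k = 3*k/(2*(k + 2)).
Verify: 3/(k**2 + 5*k + 6) matches t_k.
Σ_(k=3)^(7) t_k = s_(8) − s_(3) = 6/5 − (9/10) = 3/10.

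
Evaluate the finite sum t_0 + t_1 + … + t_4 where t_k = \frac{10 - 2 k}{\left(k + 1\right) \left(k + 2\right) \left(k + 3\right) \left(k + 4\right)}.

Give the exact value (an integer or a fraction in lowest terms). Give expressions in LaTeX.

Σ = 85/168

Ratio r(k) = (k - 4)*(k + 1)/((k - 5)*(k + 5)).
Gosper form: A/B · C(k+1)/C(k) with A=k + 1, B=k + 5, C=k - 5.
Set up (k + 1)·f(k+1) − (k + 4)·f(k) − (k - 5) = 0.
deg f ≤ 3 (via 1,1,1).
Coefficient equations give f(k) = -k*(k**2 + 6*k + 13)/4.
R(k) = B(k−1)·f(k)/C(k) = -k*(k + 4)*(k**2 + 6*k + 13)/(4*(k - 5)); s_k = R·t_k = k*(k**2 + 6*k + 13)/(2*(k + 1)*(k + 2)*(k + 3)).
Δs = 2*(5 - k)/(k**4 + 10*k**3 + 35*k**2 + 50*k + 24), as required.
Σ_(k=0)^(4) t_k = s_(5) − s_(0) = 85/168 − (0) = 85/168.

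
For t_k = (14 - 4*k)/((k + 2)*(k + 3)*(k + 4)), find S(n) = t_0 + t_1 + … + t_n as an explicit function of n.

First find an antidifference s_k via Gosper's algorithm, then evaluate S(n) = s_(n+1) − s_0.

S(n) = (n**2 + 15*n + 14)/(2*(n**2 + 7*n + 12))

Ratio r(k) = (k + 2)*(2*k - 5)/((k + 5)*(2*k - 7)).
Gosper form: A/B · C(k+1)/C(k) with A=k + 2, B=k + 5, C=k - 7/2.
Set up (k + 2)·f(k+1) − (k + 4)·f(k) − (k - 7/2) = 0.
d = 2 from the (1,1,1) case.
Match coefficients ⇒ f(k) = -k*(k + 13)/8.
Get s_k = R·t_k = k*(k + 13)/(2*(k + 2)*(k + 3)) with R(k) = B(k−1)f(k)/C(k) = -k*(k + 4)*(k + 13)/(4*(2*k - 7)).
Verify: 2*(7 - 2*k)/(k**3 + 9*k**2 + 26*k + 24) matches t_k.
Σ_(k=0)^n t_k = s_(n+1) − s_(0) = ((n**2 + 15*n + 14)/(2*(n**2 + 7*n + 12))) − (0), i.e. (n**2 + 15*n + 14)/(2*(n**2 + 7*n + 12)).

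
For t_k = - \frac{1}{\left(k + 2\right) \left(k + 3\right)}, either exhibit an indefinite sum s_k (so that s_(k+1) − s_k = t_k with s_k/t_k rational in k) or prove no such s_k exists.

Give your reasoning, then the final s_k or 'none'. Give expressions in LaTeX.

r(k) = (k + 2)/(k + 4) after simplifying.
Factor: A=k + 2; B=k + 4; C=1.
Key eq: (k + 2)·f(k+1) = (k + 3)·f(k) + (1).
Bound: deg f ≤ 1.
Solving with deg f ≤ 1: f(k) = k/2.
Get s_k = R·t_k = -k/(2*k + 4) with R(k) = B(k−1)f(k)/C(k) = k*(k + 3)/2.
Check: Δs_k = -1/(k**2 + 5*k + 6). ✓

s_k = - \frac{k}{2 k + 4}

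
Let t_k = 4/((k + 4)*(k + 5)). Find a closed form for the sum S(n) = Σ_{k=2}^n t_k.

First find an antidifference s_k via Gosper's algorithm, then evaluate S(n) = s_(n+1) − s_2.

S(n) = 2*(n - 1)/(3*(n + 5))

Step 1: r(k) = (k + 4)/(k + 6).
Take A(k)=k + 4, B(k)=k + 6, C(k)=1.
Solve (k + 4)·f(k+1) − (k + 5)·f(k) = 1.
Bound: deg f ≤ 1.
Solve for f: f(k) = k/4 (degree 1 ≤ 1).
Certificate R = B(k−1)f/C = k*(k + 5)/4 gives s_k = k/(k + 4).
Verify: 4/(k**2 + 9*k + 20) matches t_k.
s_(n+1) = (n + 1)/(n + 5) and s_(2) = 1/3, so S(n) = 2*(n - 1)/(3*(n + 5)).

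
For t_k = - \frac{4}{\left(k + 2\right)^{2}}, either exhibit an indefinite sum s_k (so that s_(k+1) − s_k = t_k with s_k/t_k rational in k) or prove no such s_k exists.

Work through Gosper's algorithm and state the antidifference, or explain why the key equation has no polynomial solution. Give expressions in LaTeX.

Ratio r(k) = (k + 2)**2/(k + 3)**2.
So A=k**2 + 4*k + 4 and B=k**2 + 6*k + 9, with C=1.
Solve (k**2 + 4*k + 4)·f(k+1) − (k**2 + 4*k + 4)·f(k) = 1.
From deg A=2, deg B=2, deg C=0: d=0.
Generic f = c0 gives residual -1; -1 = 0 cannot hold, so t_k is not Gosper-summable.

not Gosper-summable; s_k does not exist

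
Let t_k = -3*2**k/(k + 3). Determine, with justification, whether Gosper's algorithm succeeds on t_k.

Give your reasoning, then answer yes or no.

No; the degree bound rules out any f.

Step 1: r(k) = 2*(k + 3)/(k + 4).
Factor: A=2*k + 6; B=k + 4; C=1.
Solve (2*k + 6)·f(k+1) − (k + 3)·f(k) = 1.
From deg A=1, deg B=1, deg C=0: d=-1.
deg f ≤ -1 is impossible — no certificate.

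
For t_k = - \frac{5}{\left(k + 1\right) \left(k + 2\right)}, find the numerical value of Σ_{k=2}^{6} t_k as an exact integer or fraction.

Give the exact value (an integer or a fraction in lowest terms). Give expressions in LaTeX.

Σ = -25/24

Compute t_(k+1)/t_k: get (k + 1)/(k + 3).
Normal form (A,B,C) = (k + 1, k + 3, 1).
Need (k + 1)·f(k+1) − (k + 2)·f(k) = 1.
deg f ≤ 1 (via 1,1,0).
Coefficient equations give f(k) = k.
So s_k = (B(k−1)f/C)·t_k = (k*(k + 2))·t_k = -5*k/(k + 1).
Check: Δs_k = -5/(k**2 + 3*k + 2). ✓
Telescoping: Σ = s_(7) − s_(2) = -35/8 − (-10/3) = -25/24.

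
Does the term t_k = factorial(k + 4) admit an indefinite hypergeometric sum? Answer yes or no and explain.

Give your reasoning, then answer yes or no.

No. Not Gosper-summable.

t_(k+1)/t_k = k + 5.
Take A(k)=k + 5, B(k)=1, C(k)=1.
Solve (k + 5)·f(k+1) − (1)·f(k) = 1.
From deg A=1, deg B=0, deg C=0: d=-1.
Negative degree bound (-1): no f exists, t_k not Gosper-summable.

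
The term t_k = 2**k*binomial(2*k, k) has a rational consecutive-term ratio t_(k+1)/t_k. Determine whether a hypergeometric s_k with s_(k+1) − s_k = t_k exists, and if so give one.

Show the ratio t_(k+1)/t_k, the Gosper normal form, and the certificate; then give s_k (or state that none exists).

r(k) = 4*(2*k + 1)/(k + 1) after simplifying.
So A=8*k + 4 and B=k + 1, with C=1.
Solve (8*k + 4)·f(k+1) − (k)·f(k) = 1.
Degrees (1,1,0) ⇒ d ≤ -1.
d = -1 < 0 ⇒ no nonzero polynomial f; not summable.

not Gosper-summable; s_k does not exist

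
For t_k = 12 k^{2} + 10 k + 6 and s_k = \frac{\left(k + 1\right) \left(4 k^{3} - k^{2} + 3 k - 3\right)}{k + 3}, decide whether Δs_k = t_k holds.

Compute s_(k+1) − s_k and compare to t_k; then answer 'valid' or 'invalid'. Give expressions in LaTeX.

s_(k+1) = (k + 2)*(3*k + 4*(k + 1)**3 - (k + 1)**2)/(k + 4)
s_(k+1) − s_k = 6*(2*k**4 + 13*k**3 + 21*k**2 + 16*k + 5)/(k**2 + 7*k + 12)
(s_(k+1) − s_k) − t_k = 2*(-8*k**3 - 47*k**2 - 33*k - 21)/(k**2 + 7*k + 12)

Invalid: residual \frac{2 \left(- 8 k^{3} - 47 k^{2} - 33 k - 21\right)}{k^{2} + 7 k + 12} ≠ 0.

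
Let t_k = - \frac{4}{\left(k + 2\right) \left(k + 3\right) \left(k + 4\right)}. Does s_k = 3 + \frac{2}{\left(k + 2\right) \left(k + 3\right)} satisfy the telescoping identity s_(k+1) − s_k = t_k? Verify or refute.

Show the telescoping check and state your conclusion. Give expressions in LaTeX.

valid; difference matches t_k

s_(k+1) = 3 + 2/((k + 3)*(k + 4))
s_(k+1) − s_k = -4/(k**3 + 9*k**2 + 26*k + 24)
(s_(k+1) − s_k) − t_k = 0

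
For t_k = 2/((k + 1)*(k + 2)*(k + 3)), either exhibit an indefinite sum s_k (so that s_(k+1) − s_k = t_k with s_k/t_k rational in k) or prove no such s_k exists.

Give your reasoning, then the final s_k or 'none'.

Step 1: r(k) = (k + 1)/(k + 4).
Factor: A=k + 1; B=k + 4; C=1.
Set up (k + 1)·f(k+1) − (k + 3)·f(k) − (1) = 0.
Bound: deg f ≤ 2.
Coefficient equations give f(k) = k*(k + 3)/4.
Certificate R = B(k−1)f/C = k*(k + 3)**2/4 gives s_k = k*(k + 3)/(2*(k + 1)*(k + 2)).
Verify: 2/(k**3 + 6*k**2 + 11*k + 6) matches t_k.

s_k = k*(k + 3)/(2*(k + 1)*(k + 2))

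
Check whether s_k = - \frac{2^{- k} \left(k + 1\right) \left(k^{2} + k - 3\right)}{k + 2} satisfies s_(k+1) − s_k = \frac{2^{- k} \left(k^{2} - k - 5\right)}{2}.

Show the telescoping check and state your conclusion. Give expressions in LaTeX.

Invalid: residual \frac{2^{- k} \left(- k^{3} - 3 k^{2} + 5 k + 16\right)}{2 \left(k^{2} + 5 k + 6\right)} ≠ 0.

s_(k+1) = -(k + 2)*(k + (k + 1)**2 - 2)/(2*2**k*(k + 3))
s_(k+1) − s_k = (k**4 + 3*k**3 - 7*k**2 - 26*k - 14)/(2*2**k*(k**2 + 5*k + 6))
(s_(k+1) − s_k) − t_k = (-k**3 - 3*k**2 + 5*k + 16)/(2*2**k*(k**2 + 5*k + 6))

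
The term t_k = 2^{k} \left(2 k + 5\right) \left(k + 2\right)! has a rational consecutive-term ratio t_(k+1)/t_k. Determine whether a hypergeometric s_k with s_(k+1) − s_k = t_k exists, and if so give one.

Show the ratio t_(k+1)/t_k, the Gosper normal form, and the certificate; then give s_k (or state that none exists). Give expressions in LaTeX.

s_k = 2^{k} \left(k + 2\right)!

t_(k+1)/t_k = 2*(k + 3)*(2*k + 7)/(2*k + 5).
Take A(k)=2*k + 6, B(k)=1, C(k)=k + 5/2.
f must satisfy (2*k + 6)·f(k+1) − (1)·f(k) = k + 5/2.
Degrees (1,0,1) ⇒ d ≤ 0.
Coefficient equations give f(k) = 1/2.
So s_k = (B(k−1)f/C)·t_k = (1/(2*k + 5))·t_k = 2**k*factorial(k + 2).
Verify: 2**k*(2*k + 5)*factorial(k + 2) matches t_k.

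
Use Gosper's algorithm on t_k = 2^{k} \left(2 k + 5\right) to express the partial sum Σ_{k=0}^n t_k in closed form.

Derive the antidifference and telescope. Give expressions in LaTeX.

r(k) = 2*(2*k + 7)/(2*k + 5) after simplifying.
So A=2 and B=1, with C=k + 5/2.
Key eq: (2)·f(k+1) = (1)·f(k) + (k + 5/2).
Bound: deg f ≤ 1.
Solving with deg f ≤ 1: f(k) = (2*k + 1)/2.
R(k) = B(k−1)·f(k)/C(k) = (2*k + 1)/(2*k + 5); s_k = R·t_k = 2**k*(2*k + 1).
s_(k+1) − s_k = 2**k*(2*k + 5) = t_k.
Evaluate: s_(n+1) = 2**(n + 1)*(2*n + 3); subtract s_(0) = 1 ⇒ S(n) = 4*2**n*n + 6*2**n - 1.

S(n) = 4 \cdot 2^{n} n + 6 \cdot 2^{n} - 1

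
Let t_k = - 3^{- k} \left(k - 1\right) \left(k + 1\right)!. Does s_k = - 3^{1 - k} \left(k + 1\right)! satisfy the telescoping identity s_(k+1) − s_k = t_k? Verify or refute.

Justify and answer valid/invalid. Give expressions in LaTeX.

valid; difference matches t_k

s_(k+1) = -factorial(k + 2)/3**k
s_(k+1) − s_k = -(k - 1)*factorial(k + 1)/3**k
(s_(k+1) − s_k) − t_k = 0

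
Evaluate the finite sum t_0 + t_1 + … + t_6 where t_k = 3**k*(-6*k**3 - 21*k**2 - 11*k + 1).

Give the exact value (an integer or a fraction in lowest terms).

Σ = -1939871

Step 1: r(k) = 3*(6*k**3 + 39*k**2 + 71*k + 37)/(6*k**3 + 21*k**2 + 11*k - 1).
Take A(k)=3, B(k)=1, C(k)=k**3 + 7*k**2/2 + 11*k/6 - 1/6.
f must satisfy (3)·f(k+1) − (1)·f(k) = k**3 + 7*k**2/2 + 11*k/6 - 1/6.
From deg A=0, deg B=0, deg C=3: d=3.
Solve for f: f(k) = (3*k**3 - 3*k**2 + k - 2)/6 (degree 3 ≤ 3).
R(k) = B(k−1)·f(k)/C(k) = (3*k**3 - 3*k**2 + k - 2)/(6*k**3 + 21*k**2 + 11*k - 1); s_k = R·t_k = 3**k*(-3*k**3 + 3*k**2 - k + 2).
Check: Δs_k = 3**k*(-6*k**3 - 21*k**2 - 11*k + 1). ✓
Sum = s_(7) − s_(0); s_(7) = -1939869, s_(0) = 2 ⇒ -1939871.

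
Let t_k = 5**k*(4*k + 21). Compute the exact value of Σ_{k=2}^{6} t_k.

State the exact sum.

Σ = 859225

Ratio r(k) = 5*(4*k + 25)/(4*k + 21).
Factor: A=5; B=1; C=k + 21/4.
Set up (5)·f(k+1) − (1)·f(k) − (k + 21/4) = 0.
Bound: deg f ≤ 1.
Match coefficients ⇒ f(k) = (k + 4)/4.
Certificate R = B(k−1)f/C = (k + 4)/(4*k + 21) gives s_k = 5**k*(k + 4).
Verify: 5**k*(4*k + 21) matches t_k.
Sum = s_(7) − s_(2); s_(7) = 859375, s_(2) = 150 ⇒ 859225.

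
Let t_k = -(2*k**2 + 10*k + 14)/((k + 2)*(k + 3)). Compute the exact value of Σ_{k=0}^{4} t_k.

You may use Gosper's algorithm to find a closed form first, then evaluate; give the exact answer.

The ratio is (k + 2)*(5*k + (k + 1)**2 + 12)/((k + 4)*(k**2 + 5*k + 7)).
So A=k + 2 and B=k + 4, with C=k**2 + 5*k + 7.
Key eq: (k + 2)·f(k+1) = (k + 3)·f(k) + (k**2 + 5*k + 7).
Degrees (1,1,2) ⇒ d ≤ 2.
A polynomial solution: f(k) = k*(2*k + 5)/2.
So s_k = (B(k−1)f/C)·t_k = (k*(k + 3)*(2*k + 5)/(2*(k**2 + 5*k + 7)))·t_k = -k*(2*k + 5)/(k + 2).
Verify: 2*(-k**2 - 5*k - 7)/(k**2 + 5*k + 6) matches t_k.
Evaluate s at k=5 and k=0: -75/7 and 0; difference -75/7.

Σ = -75/7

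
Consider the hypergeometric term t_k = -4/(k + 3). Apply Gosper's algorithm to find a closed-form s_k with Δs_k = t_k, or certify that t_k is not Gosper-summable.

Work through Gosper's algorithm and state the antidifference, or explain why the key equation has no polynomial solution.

no hypergeometric antidifference exists

The ratio is (k + 3)/(k + 4).
Take A(k)=k + 3, B(k)=k + 4, C(k)=1.
Key eq: (k + 3)·f(k+1) = (k + 3)·f(k) + (1).
d = 0 from the (1,1,0) case.
Put f(k) = c0: A·f(k+1) − B(k−1)·f(k) − C = -1; need -1 = 0 — inconsistent ⇒ no f, not summable.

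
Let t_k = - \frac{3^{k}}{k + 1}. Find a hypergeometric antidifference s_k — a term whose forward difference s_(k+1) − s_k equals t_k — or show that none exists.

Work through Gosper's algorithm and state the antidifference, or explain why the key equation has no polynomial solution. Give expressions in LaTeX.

no hypergeometric antidifference exists

r(k) = 3*(k + 1)/(k + 2) after simplifying.
Gosper form: A/B · C(k+1)/C(k) with A=3*k + 3, B=k + 2, C=1.
Set up (3*k + 3)·f(k+1) − (k + 1)·f(k) − (1) = 0.
deg f ≤ -1 (via 1,1,0).
deg f ≤ -1 is impossible — no certificate.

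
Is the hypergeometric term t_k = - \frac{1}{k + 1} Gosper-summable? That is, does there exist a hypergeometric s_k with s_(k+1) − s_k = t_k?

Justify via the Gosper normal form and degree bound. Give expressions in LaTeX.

Compute t_(k+1)/t_k: get (k + 1)/(k + 2).
Gosper form: A/B · C(k+1)/C(k) with A=k + 1, B=k + 2, C=1.
f must satisfy (k + 1)·f(k+1) − (k + 1)·f(k) = 1.
From deg A=1, deg B=1, deg C=0: d=0.
Put f(k) = c0: A·f(k+1) − B(k−1)·f(k) − C = -1; need -1 = 0 — inconsistent ⇒ no f, not summable.

No — t_k has no hypergeometric antidifference.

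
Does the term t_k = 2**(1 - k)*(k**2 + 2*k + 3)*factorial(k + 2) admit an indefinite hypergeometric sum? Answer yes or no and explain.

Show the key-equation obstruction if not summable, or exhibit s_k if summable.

Step 1: r(k) = (k + 3)*(2*k + (k + 1)**2 + 5)/(2*(k**2 + 2*k + 3)).
So A=k/2 + 3/2 and B=1, with C=k**2 + 2*k + 3.
f must satisfy (k/2 + 3/2)·f(k+1) − (1)·f(k) = k**2 + 2*k + 3.
From deg A=1, deg B=0, deg C=2: d=1.
Coefficient equations give f(k) = 2*k.
R(k) = B(k−1)·f(k)/C(k) = 2*k/(k**2 + 2*k + 3); s_k = R·t_k = 2**(2 - k)*k*factorial(k + 2).
Δs = 2**(1 - k)*(k**2 + 2*k + 3)*factorial(k + 2), as required.

Yes. s_k = 2**(2 - k)*k*factorial(k + 2).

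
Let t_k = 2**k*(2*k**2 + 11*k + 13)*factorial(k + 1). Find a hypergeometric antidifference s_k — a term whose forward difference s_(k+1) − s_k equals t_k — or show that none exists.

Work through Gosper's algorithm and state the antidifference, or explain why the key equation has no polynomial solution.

The ratio is 2*(2*k**3 + 19*k**2 + 56*k + 52)/(2*k**2 + 11*k + 13).
Take A(k)=2*k + 4, B(k)=1, C(k)=k**2 + 11*k/2 + 13/2.
f must satisfy (2*k + 4)·f(k+1) − (1)·f(k) = k**2 + 11*k/2 + 13/2.
deg f ≤ 1 (via 1,0,2).
A polynomial solution: f(k) = (k + 3)/2.
Certificate R = B(k−1)f/C = (k + 3)/(2*k**2 + 11*k + 13) gives s_k = 2**k*(k + 3)*factorial(k + 1).
Verify: 2**k*(2*k**2 + 11*k + 13)*factorial(k + 1) matches t_k.

s_k = 2**k*(k + 3)*factorial(k + 1)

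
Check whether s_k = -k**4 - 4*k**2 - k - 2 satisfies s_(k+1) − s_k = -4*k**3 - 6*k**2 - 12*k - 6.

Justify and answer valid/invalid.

s_(k+1) = -k - (k + 1)**4 - 4*(k + 1)**2 - 3
s_(k+1) − s_k = -4*k**3 - 6*k**2 - 12*k - 6
(s_(k+1) − s_k) − t_k = 0

Valid — Δs_k = t_k.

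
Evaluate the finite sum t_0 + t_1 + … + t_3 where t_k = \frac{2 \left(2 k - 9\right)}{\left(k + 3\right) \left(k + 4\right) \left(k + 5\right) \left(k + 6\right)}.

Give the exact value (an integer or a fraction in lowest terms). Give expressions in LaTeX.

r(k) = (k + 3)*(2*k - 7)/((k + 7)*(2*k - 9)) after simplifying.
Gosper form: A/B · C(k+1)/C(k) with A=k + 3, B=k + 7, C=k - 9/2.
Solve (k + 3)·f(k+1) − (k + 6)·f(k) = k - 9/2.
Bound: deg f ≤ 3.
Coefficient equations give f(k) = -k*(k**2 + 12*k + 77)/60.
Certificate R = B(k−1)f/C = -k*(k + 6)*(k**2 + 12*k + 77)/(30*(2*k - 9)) gives s_k = k*(-k**2 - 12*k - 77)/(15*(k + 3)*(k + 4)*(k + 5)).
s_(k+1) − s_k = 2*(2*k - 9)/(k**4 + 18*k**3 + 119*k**2 + 342*k + 360) = t_k.
Telescoping: Σ = s_(4) − s_(0) = -47/630 − (0) = -47/630.

Σ = -47/630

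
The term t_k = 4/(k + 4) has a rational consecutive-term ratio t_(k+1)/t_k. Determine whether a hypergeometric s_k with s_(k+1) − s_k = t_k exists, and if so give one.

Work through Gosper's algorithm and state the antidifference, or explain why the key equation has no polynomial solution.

t_(k+1)/t_k = (k + 4)/(k + 5).
Take A(k)=k + 4, B(k)=k + 5, C(k)=1.
Set up (k + 4)·f(k+1) − (k + 4)·f(k) − (1) = 0.
From deg A=1, deg B=1, deg C=0: d=0.
Write f(k) = c0. Then LHS − RHS = -1, requiring -1 = 0: contradictory. No certificate.

none (Gosper's algorithm certifies no s_k)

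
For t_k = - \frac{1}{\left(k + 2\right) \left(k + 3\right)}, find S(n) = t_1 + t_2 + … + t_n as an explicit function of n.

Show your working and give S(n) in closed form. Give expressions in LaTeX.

The ratio is (k + 2)/(k + 4).
Factor: A=k + 2; B=k + 4; C=1.
Solve (k + 2)·f(k+1) − (k + 3)·f(k) = 1.
From deg A=1, deg B=1, deg C=0: d=1.
A polynomial solution: f(k) = k/2.
Certificate R = B(k−1)f/C = k*(k + 3)/2 gives s_k = -k/(2*k + 4).
s_(k+1) − s_k = -1/(k**2 + 5*k + 6) = t_k.
Telescope: S(n) = s_(n+1) − s_(1) = (-n - 1)/(2*(n + 3)) − (-1/6) = -n/(3*n + 9).

S(n) = - \frac{n}{3 n + 9}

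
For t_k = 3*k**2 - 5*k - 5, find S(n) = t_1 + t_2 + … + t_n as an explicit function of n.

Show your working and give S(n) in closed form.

Compute t_(k+1)/t_k: get (3*k**2 + k - 7)/(3*k**2 - 5*k - 5).
So A=1 and B=1, with C=k**2 - 5*k/3 - 5/3.
f must satisfy (1)·f(k+1) − (1)·f(k) = k**2 - 5*k/3 - 5/3.
Degrees (0,0,2) ⇒ d ≤ 3.
Coefficient equations give f(k) = k*(k**2 - 4*k - 2)/3.
Then R = B(k−1)f/C = k*(k**2 - 4*k - 2)/(3*k**2 - 5*k - 5), so s_k = R(k)·t_k = k*(k**2 - 4*k - 2).
Verify: 3*k**2 - 5*k - 5 matches t_k.
Evaluate: s_(n+1) = n**3 - n**2 - 7*n - 5; subtract s_(1) = -5 ⇒ S(n) = n*(n**2 - n - 7).

S(n) = n*(n**2 - n - 7)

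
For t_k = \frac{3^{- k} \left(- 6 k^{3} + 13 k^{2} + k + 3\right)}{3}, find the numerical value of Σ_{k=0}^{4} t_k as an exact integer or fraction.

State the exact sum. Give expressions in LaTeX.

Ratio r(k) = (6*k**3 + 5*k**2 - 9*k - 11)/(3*(6*k**3 - 13*k**2 - k - 3)).
Take A(k)=1/3, B(k)=1, C(k)=k**3 - 13*k**2/6 - k/6 - 1/2.
Set up (1/3)·f(k+1) − (1)·f(k) − (k**3 - 13*k**2/6 - k/6 - 1/2) = 0.
Bound: deg f ≤ 3.
Solving with deg f ≤ 3: f(k) = -k*(3*k**2 - 2*k + 2)/2.
Certificate R = B(k−1)f/C = -3*k*(3*k**2 - 2*k + 2)/(6*k**3 - 13*k**2 - k - 3) gives s_k = k*(3*k**2 - 2*k + 2)/3**k.
Δs = (-6*k**3 + 13*k**2 + k + 3)/(3*3**k), as required.
Σ_(k=0)^(4) t_k = s_(5) − s_(0) = 335/243 − (0) = 335/243.

Σ = 335/243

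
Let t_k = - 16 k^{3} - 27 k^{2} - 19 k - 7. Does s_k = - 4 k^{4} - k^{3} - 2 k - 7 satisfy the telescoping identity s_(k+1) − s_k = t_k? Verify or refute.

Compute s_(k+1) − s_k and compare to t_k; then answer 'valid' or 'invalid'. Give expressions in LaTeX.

s_(k+1) = -2*k - 4*(k + 1)**4 - (k + 1)**3 - 9
s_(k+1) − s_k = -16*k**3 - 27*k**2 - 19*k - 7
(s_(k+1) − s_k) − t_k = 0

Valid — Δs_k = t_k.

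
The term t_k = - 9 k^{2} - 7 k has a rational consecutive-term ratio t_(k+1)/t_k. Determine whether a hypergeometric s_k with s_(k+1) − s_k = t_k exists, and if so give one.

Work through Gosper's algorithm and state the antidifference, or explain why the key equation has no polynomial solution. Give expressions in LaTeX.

s_k = k \left(- 3 k^{2} + k + 2\right)

The ratio is (9*k**2 + 25*k + 16)/(k*(9*k + 7)).
Normal form (A,B,C) = (1, 1, k**2 + 7*k/9).
Need (1)·f(k+1) − (1)·f(k) = k**2 + 7*k/9.
Degrees (0,0,2) ⇒ d ≤ 3.
Solving with deg f ≤ 3: f(k) = k*(k - 1)*(3*k + 2)/9.
So s_k = (B(k−1)f/C)·t_k = ((k - 1)*(3*k + 2)/(9*k + 7))·t_k = k*(-3*k**2 + k + 2).
s_(k+1) − s_k = k*(-9*k - 7) = t_k.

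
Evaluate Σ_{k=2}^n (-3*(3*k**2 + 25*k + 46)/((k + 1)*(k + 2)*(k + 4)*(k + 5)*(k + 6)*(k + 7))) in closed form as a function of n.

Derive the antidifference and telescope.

Ratio r(k) = (k + 1)*(k + 4)*(25*k + 3*(k + 1)**2 + 71)/((k + 3)*(k + 8)*(3*k**2 + 25*k + 46)).
So A=k + 1 and B=k + 8, with C=k**3 + 34*k**2/3 + 121*k/3 + 46.
Set up (k + 1)·f(k+1) − (k + 7)·f(k) − (k**3 + 34*k**2/3 + 121*k/3 + 46) = 0.
deg f ≤ 6 (via 1,1,3).
Solve for f: f(k) = k*(k + 2)*(k + 3)*(k + 5)*(k**2 + 11*k + 34)/72 (degree 6 ≤ 6).
R(k) = B(k−1)·f(k)/C(k) = k*(k + 2)*(k + 5)*(k + 7)*(k**2 + 11*k + 34)/(24*(3*k**2 + 25*k + 46)); s_k = R·t_k = k*(-k**2 - 11*k - 34)/(8*(k**3 + 11*k**2 + 34*k + 24)).
Check: Δs_k = 3*(-3*k**2 - 25*k - 46)/(k**6 + 25*k**5 + 247*k**4 + 1219*k**3 + 3112*k**2 + 3796*k + 1680). ✓
Telescope: S(n) = s_(n+1) − s_(2) = (-n**3 - 14*n**2 - 59*n - 46)/(8*(n**3 + 14*n**2 + 59*n + 70)) − (-5/48) = (-n**3 - 14*n**2 - 59*n + 74)/(48*(n**3 + 14*n**2 + 59*n + 70)).

S(n) = (-n**3 - 14*n**2 - 59*n + 74)/(48*(n**3 + 14*n**2 + 59*n + 70))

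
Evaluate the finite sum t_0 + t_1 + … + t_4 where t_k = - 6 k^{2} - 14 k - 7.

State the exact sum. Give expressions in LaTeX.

Σ = -355

t_(k+1)/t_k = (6*k**2 + 26*k + 27)/(6*k**2 + 14*k + 7).
A = 1, B = 1, C = k**2 + 7*k/3 + 7/6.
f must satisfy (1)·f(k+1) − (1)·f(k) = k**2 + 7*k/3 + 7/6.
deg f ≤ 3 (via 0,0,2).
Match coefficients ⇒ f(k) = k*(2*k**2 + 4*k + 1)/6.
So s_k = (B(k−1)f/C)·t_k = (k*(2*k**2 + 4*k + 1)/(6*k**2 + 14*k + 7))·t_k = k*(-2*k**2 - 4*k - 1).
Check: Δs_k = -6*k**2 - 14*k - 7. ✓
Telescoping: Σ = s_(5) − s_(0) = -355 − (0) = -355.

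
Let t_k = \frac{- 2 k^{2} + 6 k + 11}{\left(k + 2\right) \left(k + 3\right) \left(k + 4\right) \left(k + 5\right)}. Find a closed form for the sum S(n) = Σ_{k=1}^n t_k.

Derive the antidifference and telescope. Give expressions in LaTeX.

S(n) = \frac{n \left(- n^{2} + 28 n + 73\right)}{20 \left(n^{3} + 12 n^{2} + 47 n + 60\right)}

Step 1: r(k) = (k + 2)*(6*k - 2*(k + 1)**2 + 17)/((k + 6)*(-2*k**2 + 6*k + 11)).
Gosper form: A/B · C(k+1)/C(k) with A=k + 2, B=k + 6, C=k**2 - 3*k - 11/2.
Need (k + 2)·f(k+1) − (k + 5)·f(k) = k**2 - 3*k - 11/2.
Bound: deg f ≤ 3.
Coefficient equations give f(k) = -k*(k**2 + 57*k + 74)/48.
So s_k = (B(k−1)f/C)·t_k = (-k*(k + 5)*(k**2 + 57*k + 74)/(24*(2*k**2 - 6*k - 11)))·t_k = k*(k**2 + 57*k + 74)/(24*(k + 2)*(k + 3)*(k + 4)).
Check: Δs_k = (-2*k**2 + 6*k + 11)/(k**4 + 14*k**3 + 71*k**2 + 154*k + 120). ✓
s_(n+1) = (n**3 + 60*n**2 + 191*n + 132)/(24*(n**3 + 12*n**2 + 47*n + 60)) and s_(1) = 11/120, so S(n) = n*(-n**2 + 28*n + 73)/(20*(n**3 + 12*n**2 + 47*n + 60)).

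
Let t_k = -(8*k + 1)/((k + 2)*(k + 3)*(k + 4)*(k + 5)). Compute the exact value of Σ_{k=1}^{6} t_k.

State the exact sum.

Σ = -169/1980

t_(k+1)/t_k = (k + 2)*(8*k + 9)/((k + 6)*(8*k + 1)).
Gosper form: A/B · C(k+1)/C(k) with A=k + 2, B=k + 6, C=k + 1/8.
Solve (k + 2)·f(k+1) − (k + 5)·f(k) = k + 1/8.
Degrees (1,1,1) ⇒ d ≤ 3.
A polynomial solution: f(k) = k*(k**2 + 9*k - 6)/64.
R(k) = B(k−1)·f(k)/C(k) = k*(k + 5)*(k**2 + 9*k - 6)/(8*(8*k + 1)); s_k = R·t_k = k*(-k**2 - 9*k + 6)/(8*(k + 2)*(k + 3)*(k + 4)).
Δs = (-8*k - 1)/(k**4 + 14*k**3 + 71*k**2 + 154*k + 120), as required.
Sum = s_(7) − s_(1); s_(7) = -371/3960, s_(1) = -1/120 ⇒ -169/1980.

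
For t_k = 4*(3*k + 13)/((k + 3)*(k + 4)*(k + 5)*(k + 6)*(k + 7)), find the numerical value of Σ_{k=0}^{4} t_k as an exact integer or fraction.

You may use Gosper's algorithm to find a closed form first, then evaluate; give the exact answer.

Ratio r(k) = (k + 3)*(3*k + 16)/((k + 8)*(3*k + 13)).
A = k + 3, B = k + 8, C = k + 13/3.
Need (k + 3)·f(k+1) − (k + 7)·f(k) = k + 13/3.
d = 4 from the (1,1,1) case.
A polynomial solution: f(k) = k*(k + 4)*(k**2 + 14*k + 63)/270.
So s_k = (B(k−1)f/C)·t_k = (k*(k + 4)*(k + 7)*(k**2 + 14*k + 63)/(90*(3*k + 13)))·t_k = 2*k*(k**2 + 14*k + 63)/(45*(k**3 + 14*k**2 + 63*k + 90)).
Check: Δs_k = 4*(3*k + 13)/(k**5 + 25*k**4 + 245*k**3 + 1175*k**2 + 2754*k + 2520). ✓
Σ_(k=0)^(4) t_k = s_(5) − s_(0) = 79/1980 − (0) = 79/1980.

Σ = 79/1980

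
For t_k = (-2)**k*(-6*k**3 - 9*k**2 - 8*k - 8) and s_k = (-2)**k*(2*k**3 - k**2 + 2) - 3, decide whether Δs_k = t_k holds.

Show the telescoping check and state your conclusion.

s_(k+1) = (-2)**(k + 1)*(2*(k + 1)**3 - (k + 1)**2 + 2) - 3
s_(k+1) − s_k = (-2)**k*(-6*k**3 - 9*k**2 - 8*k - 8)
(s_(k+1) − s_k) − t_k = 0

valid; difference matches t_k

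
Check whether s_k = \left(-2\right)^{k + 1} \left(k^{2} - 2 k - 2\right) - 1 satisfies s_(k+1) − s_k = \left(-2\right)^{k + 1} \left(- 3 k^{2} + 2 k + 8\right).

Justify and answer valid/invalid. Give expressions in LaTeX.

valid (s_(k+1) − s_k reduces to t_k)

s_(k+1) = (-2)**(k + 2)*(-2*k + (k + 1)**2 - 4) - 1
s_(k+1) − s_k = (-2)**(k + 1)*(-3*k**2 + 2*k + 8)
(s_(k+1) − s_k) − t_k = 0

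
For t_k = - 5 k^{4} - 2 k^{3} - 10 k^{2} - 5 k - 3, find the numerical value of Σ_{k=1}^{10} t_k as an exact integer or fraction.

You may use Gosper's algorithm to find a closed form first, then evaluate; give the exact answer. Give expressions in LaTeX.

Σ = -136870

Step 1: r(k) = (5*k**4 + 22*k**3 + 46*k**2 + 51*k + 25)/(5*k**4 + 2*k**3 + 10*k**2 + 5*k + 3).
A = 1, B = 1, C = k**4 + 2*k**3/5 + 2*k**2 + k + 3/5.
Key eq: (1)·f(k+1) = (1)·f(k) + (k**4 + 2*k**3/5 + 2*k**2 + k + 3/5).
d = 5 from the (0,0,4) case.
Solve for f: f(k) = k*(k**4 - 2*k**3 + 4*k**2 - 2*k + 2)/5 (degree 5 ≤ 5).
R(k) = B(k−1)·f(k)/C(k) = k*(k**4 - 2*k**3 + 4*k**2 - 2*k + 2)/(5*k**4 + 2*k**3 + 10*k**2 + 5*k + 3); s_k = R·t_k = k*(-k**4 + 2*k**3 - 4*k**2 + 2*k - 2).
Δs = -5*k**4 - 2*k**3 - 10*k**2 - 5*k - 3, as required.
Sum = s_(11) − s_(1); s_(11) = -136873, s_(1) = -3 ⇒ -136870.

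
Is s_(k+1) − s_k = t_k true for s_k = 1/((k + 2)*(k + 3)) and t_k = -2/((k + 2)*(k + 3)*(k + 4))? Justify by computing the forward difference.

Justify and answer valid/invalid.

s_(k+1) = 1/((k + 3)*(k + 4))
s_(k+1) − s_k = -2/(k**3 + 9*k**2 + 26*k + 24)
(s_(k+1) − s_k) − t_k = 0

Valid — Δs_k = t_k.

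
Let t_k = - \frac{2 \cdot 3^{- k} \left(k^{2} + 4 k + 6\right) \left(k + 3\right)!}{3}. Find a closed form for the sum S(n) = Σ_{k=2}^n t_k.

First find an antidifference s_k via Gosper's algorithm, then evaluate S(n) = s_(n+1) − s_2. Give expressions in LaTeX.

S(n) = \frac{320}{3} - \frac{2 \cdot 3^{- n} n \left(n + 4\right)!}{3} - 2 \cdot 3^{- n} \left(n + 4\right)!

Compute t_(k+1)/t_k: get (k + 4)*(4*k + (k + 1)**2 + 10)/(3*(k**2 + 4*k + 6)).
A = k/3 + 4/3, B = 1, C = k**2 + 4*k + 6.
Key eq: (k/3 + 4/3)·f(k+1) = (1)·f(k) + (k**2 + 4*k + 6).
d = 1 from the (1,0,2) case.
Solving with deg f ≤ 1: f(k) = 3*(k + 2).
Certificate R = B(k−1)f/C = 3*(k + 2)/(k**2 + 4*k + 6) gives s_k = -2*(k + 2)*factorial(k + 3)/3**k.
Check: Δs_k = -2*(k**2 + 4*k + 6)*factorial(k + 3)/(3*3**k). ✓
Evaluate: s_(n+1) = -2*3**(-n - 1)*(n + 3)*factorial(n + 4); subtract s_(2) = -320/3 ⇒ S(n) = 320/3 - 2*n*factorial(n + 4)/(3*3**n) - 2*factorial(n + 4)/3**n.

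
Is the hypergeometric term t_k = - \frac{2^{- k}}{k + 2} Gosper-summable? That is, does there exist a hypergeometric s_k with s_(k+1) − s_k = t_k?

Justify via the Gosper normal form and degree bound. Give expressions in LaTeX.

The ratio is (k + 2)/(2*(k + 3)).
Normal form (A,B,C) = (k/2 + 1, k + 3, 1).
Need (k/2 + 1)·f(k+1) − (k + 2)·f(k) = 1.
Degrees (1,1,0) ⇒ d ≤ -1.
Negative degree bound (-1): no f exists, t_k not Gosper-summable.

No — negative degree bound, so no certificate f.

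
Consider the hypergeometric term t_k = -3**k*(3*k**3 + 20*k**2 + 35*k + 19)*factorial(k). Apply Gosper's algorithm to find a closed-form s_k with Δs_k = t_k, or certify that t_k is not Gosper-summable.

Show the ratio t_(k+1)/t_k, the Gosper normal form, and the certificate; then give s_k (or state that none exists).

s_k = -3**k*(k**2 + 4*k + 2)*factorial(k)

The ratio is 3*(3*k**4 + 32*k**3 + 113*k**2 + 161*k + 77)/(3*k**3 + 20*k**2 + 35*k + 19).
Gosper form: A/B · C(k+1)/C(k) with A=3*k + 3, B=1, C=k**3 + 20*k**2/3 + 35*k/3 + 19/3.
Need (3*k + 3)·f(k+1) − (1)·f(k) = k**3 + 20*k**2/3 + 35*k/3 + 19/3.
deg f ≤ 2 (via 1,0,3).
A polynomial solution: f(k) = (k**2 + 4*k + 2)/3.
Get s_k = R·t_k = -3**k*(k**2 + 4*k + 2)*factorial(k) with R(k) = B(k−1)f(k)/C(k) = (k**2 + 4*k + 2)/(3*k**3 + 20*k**2 + 35*k + 19).
Check: Δs_k = -3**k*(3*k**3 + 20*k**2 + 35*k + 19)*factorial(k). ✓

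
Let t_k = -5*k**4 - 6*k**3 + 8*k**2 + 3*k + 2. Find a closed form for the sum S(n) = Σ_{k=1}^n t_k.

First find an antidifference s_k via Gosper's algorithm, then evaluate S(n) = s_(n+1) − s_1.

S(n) = n*(-n**4 - 4*n**3 - 2*n**2 + 4*n + 5)

r(k) = (5*k**4 + 26*k**3 + 40*k**2 + 19*k - 2)/(5*k**4 + 6*k**3 - 8*k**2 - 3*k - 2) after simplifying.
Take A(k)=1, B(k)=1, C(k)=k**4 + 6*k**3/5 - 8*k**2/5 - 3*k/5 - 2/5.
Key eq: (1)·f(k+1) = (1)·f(k) + (k**4 + 6*k**3/5 - 8*k**2/5 - 3*k/5 - 2/5).
deg f ≤ 5 (via 0,0,4).
Solving with deg f ≤ 5: f(k) = k*(k**4 - k**3 - 4*k**2 + 4*k - 2)/5.
Certificate R = B(k−1)f/C = k*(k**4 - k**3 - 4*k**2 + 4*k - 2)/(5*k**4 + 6*k**3 - 8*k**2 - 3*k - 2) gives s_k = k*(-k**4 + k**3 + 4*k**2 - 4*k + 2).
s_(k+1) − s_k = -5*k**4 - 6*k**3 + 8*k**2 + 3*k + 2 = t_k.
Evaluate: s_(n+1) = -n**5 - 4*n**4 - 2*n**3 + 4*n**2 + 5*n + 2; subtract s_(1) = 2 ⇒ S(n) = n*(-n**4 - 4*n**3 - 2*n**2 + 4*n + 5).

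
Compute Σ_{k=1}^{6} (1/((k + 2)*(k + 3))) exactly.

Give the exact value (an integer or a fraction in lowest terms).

Σ = 2/9

r(k) = (k + 2)/(k + 4) after simplifying.
So A=k + 2 and B=k + 4, with C=1.
Set up (k + 2)·f(k+1) − (k + 3)·f(k) − (1) = 0.
deg f ≤ 1 (via 1,1,0).
Solve for f: f(k) = k/2 (degree 1 ≤ 1).
R(k) = B(k−1)·f(k)/C(k) = k*(k + 3)/2; s_k = R·t_k = k/(2*(k + 2)).
Check: Δs_k = 1/(k**2 + 5*k + 6). ✓
Evaluate s at k=7 and k=1: 7/18 and 1/6; difference 2/9.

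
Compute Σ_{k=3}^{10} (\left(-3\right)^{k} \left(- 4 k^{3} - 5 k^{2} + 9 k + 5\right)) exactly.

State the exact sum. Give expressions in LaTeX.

Σ = -208678896

Compute t_(k+1)/t_k: get 3*(-4*k**3 - 17*k**2 - 13*k + 5)/(4*k**3 + 5*k**2 - 9*k - 5).
Take A(k)=-3, B(k)=1, C(k)=k**3 + 5*k**2/4 - 9*k/4 - 5/4.
Solve (-3)·f(k+1) − (1)·f(k) = k**3 + 5*k**2/4 - 9*k/4 - 5/4.
From deg A=0, deg B=0, deg C=3: d=3.
Match coefficients ⇒ f(k) = -(k**3 - k**2 - 3*k + 1)/4.
So s_k = (B(k−1)f/C)·t_k = (-(k**3 - k**2 - 3*k + 1)/(4*k**3 + 5*k**2 - 9*k - 5))·t_k = (-3)**k*(k**3 - k**2 - 3*k + 1).
s_(k+1) − s_k = (-3)**k*(-4*k**3 - 5*k**2 + 9*k + 5) = t_k.
Evaluate s at k=11 and k=3: -208679166 and -270; difference -208678896.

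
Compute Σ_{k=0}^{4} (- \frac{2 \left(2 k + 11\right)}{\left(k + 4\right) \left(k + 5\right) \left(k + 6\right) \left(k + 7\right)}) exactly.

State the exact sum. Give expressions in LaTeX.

Σ = -25/396

The ratio is (k + 4)*(2*k + 13)/((k + 8)*(2*k + 11)).
So A=k + 4 and B=k + 8, with C=k + 11/2.
Set up (k + 4)·f(k+1) − (k + 7)·f(k) − (k + 11/2) = 0.
From deg A=1, deg B=1, deg C=1: d=3.
Solve for f: f(k) = k*(k + 5)*(k + 10)/48 (degree 3 ≤ 3).
Get s_k = R·t_k = k*(-k - 10)/(12*(k**2 + 10*k + 24)) with R(k) = B(k−1)f(k)/C(k) = k*(k + 5)*(k + 7)*(k + 10)/(24*(2*k + 11)).
Verify: 2*(-2*k - 11)/(k**4 + 22*k**3 + 179*k**2 + 638*k + 840) matches t_k.
Evaluate s at k=5 and k=0: -25/396 and 0; difference -25/396.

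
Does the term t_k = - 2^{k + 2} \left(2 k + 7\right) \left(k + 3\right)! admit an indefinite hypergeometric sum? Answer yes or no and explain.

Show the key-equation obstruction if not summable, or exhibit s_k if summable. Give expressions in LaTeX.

Yes. s_k = - 2^{k + 2} \left(k + 3\right)!.

The ratio is 2*(k + 4)*(2*k + 9)/(2*k + 7).
Take A(k)=2*k + 8, B(k)=1, C(k)=k + 7/2.
f must satisfy (2*k + 8)·f(k+1) − (1)·f(k) = k + 7/2.
d = 0 from the (1,0,1) case.
A polynomial solution: f(k) = 1/2.
So s_k = (B(k−1)f/C)·t_k = (1/(2*k + 7))·t_k = -2**(k + 2)*factorial(k + 3).
s_(k+1) − s_k = -2**(k + 2)*(2*k + 7)*factorial(k + 3) = t_k.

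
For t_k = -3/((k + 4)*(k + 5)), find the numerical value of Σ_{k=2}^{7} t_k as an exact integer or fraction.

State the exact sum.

Step 1: r(k) = (k + 4)/(k + 6).
So A=k + 4 and B=k + 6, with C=1.
Solve (k + 4)·f(k+1) − (k + 5)·f(k) = 1.
Degrees (1,1,0) ⇒ d ≤ 1.
Solve for f: f(k) = k/4 (degree 1 ≤ 1).
R(k) = B(k−1)·f(k)/C(k) = k*(k + 5)/4; s_k = R·t_k = -3*k/(4*k + 16).
s_(k+1) − s_k = -3/(k**2 + 9*k + 20) = t_k.
Evaluate s at k=8 and k=2: -1/2 and -1/4; difference -1/4.

Σ = -1/4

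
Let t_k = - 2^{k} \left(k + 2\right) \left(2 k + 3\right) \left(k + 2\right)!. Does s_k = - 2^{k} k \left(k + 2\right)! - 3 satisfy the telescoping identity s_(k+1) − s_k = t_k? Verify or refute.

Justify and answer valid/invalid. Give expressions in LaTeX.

s_(k+1) = -2**(k + 1)*(k + 1)*factorial(k + 3) - 3
s_(k+1) − s_k = -2**k*(k + 2)*(2*k + 3)*factorial(k + 2)
(s_(k+1) − s_k) − t_k = 0

Valid — Δs_k = t_k.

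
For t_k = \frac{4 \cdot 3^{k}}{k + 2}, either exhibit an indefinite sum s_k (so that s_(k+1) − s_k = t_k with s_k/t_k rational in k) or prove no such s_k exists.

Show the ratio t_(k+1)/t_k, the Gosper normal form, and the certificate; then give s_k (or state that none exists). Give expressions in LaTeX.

no hypergeometric antidifference exists

t_(k+1)/t_k = 3*(k + 2)/(k + 3).
Normal form (A,B,C) = (3*k + 6, k + 3, 1).
Key eq: (3*k + 6)·f(k+1) = (k + 2)·f(k) + (1).
Bound: deg f ≤ -1.
Bound -1 < 0, so the key equation has no polynomial solution.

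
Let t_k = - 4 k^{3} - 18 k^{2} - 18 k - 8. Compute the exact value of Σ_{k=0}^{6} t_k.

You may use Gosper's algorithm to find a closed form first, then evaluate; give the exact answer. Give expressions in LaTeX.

Step 1: r(k) = (2*k**3 + 15*k**2 + 33*k + 24)/(2*k**3 + 9*k**2 + 9*k + 4).
A = 1, B = 1, C = k**3 + 9*k**2/2 + 9*k/2 + 2.
Need (1)·f(k+1) − (1)·f(k) = k**3 + 9*k**2/2 + 9*k/2 + 2.
d = 4 from the (0,0,3) case.
A polynomial solution: f(k) = k*(k**3 + 4*k**2 + k + 2)/4.
Get s_k = R·t_k = k*(-k**3 - 4*k**2 - k - 2) with R(k) = B(k−1)f(k)/C(k) = k*(k**3 + 4*k**2 + k + 2)/(2*(2*k**3 + 9*k**2 + 9*k + 4)).
Verify: -4*k**3 - 18*k**2 - 18*k - 8 matches t_k.
Σ_(k=0)^(6) t_k = s_(7) − s_(0) = -3836 − (0) = -3836.

Σ = -3836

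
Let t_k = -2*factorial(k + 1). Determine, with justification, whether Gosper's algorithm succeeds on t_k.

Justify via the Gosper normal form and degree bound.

Compute t_(k+1)/t_k: get k + 2.
Take A(k)=k + 2, B(k)=1, C(k)=1.
Solve (k + 2)·f(k+1) − (1)·f(k) = 1.
Degrees (1,0,0) ⇒ d ≤ -1.
d = -1 < 0 ⇒ no nonzero polynomial f; not summable.

No. Not Gosper-summable.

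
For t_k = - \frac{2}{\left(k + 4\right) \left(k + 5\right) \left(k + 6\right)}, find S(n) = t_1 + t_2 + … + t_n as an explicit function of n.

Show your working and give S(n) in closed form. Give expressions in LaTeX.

S(n) = \frac{n \left(- n - 11\right)}{30 \left(n^{2} + 11 n + 30\right)}

Step 1: r(k) = (k + 4)/(k + 7).
Gosper form: A/B · C(k+1)/C(k) with A=k + 4, B=k + 7, C=1.
f must satisfy (k + 4)·f(k+1) − (k + 6)·f(k) = 1.
Degrees (1,1,0) ⇒ d ≤ 2.
Solve for f: f(k) = k*(k + 9)/40 (degree 2 ≤ 2).
Then R = B(k−1)f/C = k*(k + 6)*(k + 9)/40, so s_k = R(k)·t_k = k*(-k - 9)/(20*(k + 4)*(k + 5)).
Δs = -2/(k**3 + 15*k**2 + 74*k + 120), as required.
Evaluate: s_(n+1) = (-n**2 - 11*n - 10)/(20*(n**2 + 11*n + 30)); subtract s_(1) = -1/60 ⇒ S(n) = n*(-n - 11)/(30*(n**2 + 11*n + 30)).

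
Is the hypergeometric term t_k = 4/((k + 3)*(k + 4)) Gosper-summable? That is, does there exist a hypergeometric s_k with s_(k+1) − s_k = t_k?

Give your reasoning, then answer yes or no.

r(k) = (k + 3)/(k + 5) after simplifying.
Normal form (A,B,C) = (k + 3, k + 5, 1).
Need (k + 3)·f(k+1) − (k + 4)·f(k) = 1.
d = 1 from the (1,1,0) case.
Solve for f: f(k) = k/3 (degree 1 ≤ 1).
So s_k = (B(k−1)f/C)·t_k = (k*(k + 4)/3)·t_k = 4*k/(3*(k + 3)).
Check: Δs_k = 4/(k**2 + 7*k + 12). ✓

Yes. s_k = 4*k/(3*(k + 3)).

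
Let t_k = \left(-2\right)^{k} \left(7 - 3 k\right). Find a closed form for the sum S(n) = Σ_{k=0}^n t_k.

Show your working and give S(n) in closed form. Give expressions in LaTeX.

The ratio is 2*(4 - 3*k)/(3*k - 7).
Factor: A=-2; B=1; C=k - 7/3.
Key eq: (-2)·f(k+1) = (1)·f(k) + (k - 7/3).
From deg A=0, deg B=0, deg C=1: d=1.
A polynomial solution: f(k) = -(k - 3)/3.
Certificate R = B(k−1)f/C = -(k - 3)/(3*k - 7) gives s_k = (-2)**k*(k - 3).
Verify: (-2)**k*(7 - 3*k) matches t_k.
Σ_(k=0)^n t_k = s_(n+1) − s_(0) = ((-2)**(n + 1)*(n - 2)) − (-3), i.e. (-2)**(n + 1)*n + (-2)**(n + 2) + 3.

S(n) = \left(-2\right)^{n + 1} n + \left(-2\right)^{n + 2} + 3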